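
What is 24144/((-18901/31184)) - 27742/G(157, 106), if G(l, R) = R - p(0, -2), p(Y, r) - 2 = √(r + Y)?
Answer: -4099737517048/102235509 - 13871*I*√2/5409 ≈ -40101.0 - 3.6267*I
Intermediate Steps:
p(Y, r) = 2 + √(Y + r) (p(Y, r) = 2 + √(r + Y) = 2 + √(Y + r))
G(l, R) = -2 + R - I*√2 (G(l, R) = R - (2 + √(0 - 2)) = R - (2 + √(-2)) = R - (2 + I*√2) = R + (-2 - I*√2) = -2 + R - I*√2)
24144/((-18901/31184)) - 27742/G(157, 106) = 24144/((-18901/31184)) - 27742/(-2 + 106 - I*√2) = 24144/((-18901*1/31184)) - 27742/(104 - I*√2) = 24144/(-18901/31184) - 27742/(104 - I*√2) = 24144*(-31184/18901) - 27742/(104 - I*√2) = -752906496/18901 - 27742/(104 - I*√2)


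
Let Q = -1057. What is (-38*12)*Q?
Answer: 481992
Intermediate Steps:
(-38*12)*Q = -38*12*(-1057) = -456*(-1057) = 481992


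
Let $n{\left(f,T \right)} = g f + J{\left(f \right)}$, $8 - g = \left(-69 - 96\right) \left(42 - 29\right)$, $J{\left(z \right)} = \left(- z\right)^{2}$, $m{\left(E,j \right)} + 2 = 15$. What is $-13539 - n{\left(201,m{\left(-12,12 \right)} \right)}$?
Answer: $-486693$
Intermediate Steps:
$m{\left(E,j \right)} = 13$ ($m{\left(E,j \right)} = -2 + 15 = 13$)
$J{\left(z \right)} = z^{2}$
$g = 2153$ ($g = 8 - \left(-69 - 96\right) \left(42 - 29\right) = 8 - \left(-165\right) 13 = 8 - -2145 = 8 + 2145 = 2153$)
$n{\left(f,T \right)} = f^{2} + 2153 f$ ($n{\left(f,T \right)} = 2153 f + f^{2} = f^{2} + 2153 f$)
$-13539 - n{\left(201,m{\left(-12,12 \right)} \right)} = -13539 - 201 \left(2153 + 201\right) = -13539 - 201 \cdot 2354 = -13539 - 473154 = -486693$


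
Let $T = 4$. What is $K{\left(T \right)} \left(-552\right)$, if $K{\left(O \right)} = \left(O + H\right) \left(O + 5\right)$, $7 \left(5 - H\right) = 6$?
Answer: $- \frac{283176}{7} \approx -40454.0$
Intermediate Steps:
$H = \frac{29}{7}$ ($H = 5 - \frac{6}{7} = \frac{29}{7} \approx 4.1429$)
$K{\left(O \right)} = \left(5 + O\right) \left(\frac{29}{7} + O\right)$ ($K{\left(O \right)} = \left(O + \frac{29}{7}\right) \left(O + 5\right) = \left(\frac{29}{7} + O\right) \left(5 + O\right) = \left(5 + O\right) \left(\frac{29}{7} + O\right)$)
$K{\left(T \right)} \left(-552\right) = \left(\frac{145}{7} + 4^{2} + \frac{64}{7} \cdot 4\right) \left(-552\right) = \left(\frac{145}{7} + 16 + \frac{256}{7}\right) \left(-552\right) = \frac{513}{7} \left(-552\right) = - \frac{283176}{7}$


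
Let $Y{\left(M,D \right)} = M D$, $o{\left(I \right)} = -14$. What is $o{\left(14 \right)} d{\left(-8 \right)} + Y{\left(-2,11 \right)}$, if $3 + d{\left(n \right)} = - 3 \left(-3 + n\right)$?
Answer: $-442$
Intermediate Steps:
$Y{\left(M,D \right)} = D M$
$d{\left(n \right)} = 6 - 3 n$ ($d{\left(n \right)} = -3 - 3 \left(-3 + n\right) = -3 - \left(-9 + 3 n\right) = 6 - 3 n$)
$o{\left(14 \right)} d{\left(-8 \right)} + Y{\left(-2,11 \right)} = - 14 \left(6 - -24\right) + 11 \left(-2\right) = - 14 \left(6 + 24\right) - 22 = \left(-14\right) 30 - 22 = -420 - 22 = -442$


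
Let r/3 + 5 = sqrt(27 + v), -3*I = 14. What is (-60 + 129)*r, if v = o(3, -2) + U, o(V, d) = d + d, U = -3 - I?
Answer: -1035 + 69*sqrt(222) ≈ -6.9232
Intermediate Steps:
I = -14/3 (I = -1/3*14 = -14/3 ≈ -4.6667)
U = 5/3 (U = -3 - 1*(-14/3) = -3 + 14/3 = 5/3 ≈ 1.6667)
o(V, d) = 2*d
v = -7/3 (v = 2*(-2) + 5/3 = -4 + 5/3 = -7/3 ≈ -2.3333)
r = -15 + sqrt(222) (r = -15 + 3*sqrt(27 - 7/3) = -15 + 3*sqrt(74/3) = -15 + 3*(sqrt(222)/3) = -15 + sqrt(222) ≈ -0.10034)
(-60 + 129)*r = (-60 + 129)*(-15 + sqrt(222)) = 69*(-15 + sqrt(222)) = -1035 + 69*sqrt(222)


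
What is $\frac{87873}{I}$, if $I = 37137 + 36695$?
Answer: $\frac{87873}{73832} \approx 1.1902$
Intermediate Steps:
$I = 73832$
$\frac{87873}{I} = \frac{87873}{73832}$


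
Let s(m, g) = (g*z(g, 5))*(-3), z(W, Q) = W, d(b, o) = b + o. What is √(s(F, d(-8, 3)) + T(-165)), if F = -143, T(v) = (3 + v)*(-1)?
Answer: √87 ≈ 9.3274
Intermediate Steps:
T(v) = -3 - v
s(m, g) = -3*g² (s(m, g) = (g*g)*(-3) = g²*(-3) = -3*g²)
√(s(F, d(-8, 3)) + T(-165)) = √(-3*(-8 + 3)² + (-3 - 1*(-165))) = √(-3*(-5)² + (-3 + 165)) = √(-3*25 + 162) = √(-75 + 162) = √87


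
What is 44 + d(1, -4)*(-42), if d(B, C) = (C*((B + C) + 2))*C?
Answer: 716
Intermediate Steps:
d(B, C) = C²*(2 + B + C) (d(B, C) = (C*(2 + B + C))*C = C²*(2 + B + C))
44 + d(1, -4)*(-42) = 44 + ((-4)²*(2 + 1 - 4))*(-42) = 44 + (16*(-1))*(-42) = 44 - 16*(-42) = 44 + 672 = 716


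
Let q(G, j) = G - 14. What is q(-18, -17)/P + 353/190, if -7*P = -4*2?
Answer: -4967/190 ≈ -26.142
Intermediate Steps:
q(G, j) = -14 + G
P = 8/7 (P = -(-4)*2/7 = -⅐*(-8) = 8/7 ≈ 1.1429)
q(-18, -17)/P + 353/190 = (-14 - 18)/(8/7) + 353/190 = -32*7/8 + 353*(1/190) = -28 + 353/190 = -4967/190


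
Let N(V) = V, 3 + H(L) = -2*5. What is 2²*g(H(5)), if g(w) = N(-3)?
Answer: -12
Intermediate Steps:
H(L) = -13 (H(L) = -3 - 2*5 = -3 - 10 = -13)
g(w) = -3
2²*g(H(5)) = 2²*(-3) = 4*(-3) = -12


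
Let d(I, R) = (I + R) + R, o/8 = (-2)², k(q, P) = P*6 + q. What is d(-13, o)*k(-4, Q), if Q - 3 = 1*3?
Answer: 1632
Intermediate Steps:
Q = 6 (Q = 3 + 1*3 = 3 + 3 = 6)
k(q, P) = q + 6*P (k(q, P) = 6*P + q = q + 6*P)
o = 32 (o = 8*(-2)² = 8*4 = 32)
d(I, R) = I + 2*R
d(-13, o)*k(-4, Q) = (-13 + 2*32)*(-4 + 6*6) = (-13 + 64)*(-4 + 36) = 51*32 = 1632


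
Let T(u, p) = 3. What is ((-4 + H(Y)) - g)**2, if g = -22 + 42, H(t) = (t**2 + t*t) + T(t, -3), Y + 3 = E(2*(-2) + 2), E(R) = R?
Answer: 841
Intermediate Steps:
Y = -5 (Y = -3 + (2*(-2) + 2) = -3 + (-4 + 2) = -3 - 2 = -5)
H(t) = 3 + 2*t**2 (H(t) = (t**2 + t*t) + 3 = (t**2 + t**2) + 3 = 2*t**2 + 3 = 3 + 2*t**2)
g = 20
((-4 + H(Y)) - g)**2 = ((-4 + (3 + 2*(-5)**2)) - 1*20)**2 = ((-4 + (3 + 2*25)) - 20)**2 = ((-4 + (3 + 50)) - 20)**2 = ((-4 + 53) - 20)**2 = (49 - 20)**2 = 29**2 = 841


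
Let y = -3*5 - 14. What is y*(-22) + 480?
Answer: 1118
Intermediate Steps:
y = -29 (y = -15 - 14 = -29)
y*(-22) + 480 = -29*(-22) + 480 = 638 + 480 = 1118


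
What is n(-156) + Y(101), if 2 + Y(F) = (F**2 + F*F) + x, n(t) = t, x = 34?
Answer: 20278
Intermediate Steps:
Y(F) = 32 + 2*F**2 (Y(F) = -2 + ((F**2 + F*F) + 34) = -2 + ((F**2 + F**2) + 34) = -2 + (2*F**2 + 34) = -2 + (34 + 2*F**2) = 32 + 2*F**2)
n(-156) + Y(101) = -156 + (32 + 2*101**2) = -156 + (32 + 2*10201) = -156 + (32 + 20402) = -156 + 20434 = 20278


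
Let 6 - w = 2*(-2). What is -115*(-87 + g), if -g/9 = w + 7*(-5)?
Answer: -15870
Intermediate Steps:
w = 10 (w = 6 - 2*(-2) = 6 - 1*(-4) = 6 + 4 = 10)
g = 225 (g = -9*(10 + 7*(-5)) = -9*(10 - 35) = -9*(-25) = 225)
-115*(-87 + g) = -115*(-87 + 225) = -115*138 = -15870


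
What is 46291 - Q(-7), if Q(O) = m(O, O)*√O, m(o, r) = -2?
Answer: 46291 + 2*I*√7 ≈ 46291.0 + 5.2915*I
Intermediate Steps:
Q(O) = -2*√O
46291 - Q(-7) = 46291 - (-2)*√(-7) = 46291 - (-2)*I*√7 = 46291 + 2*I*√7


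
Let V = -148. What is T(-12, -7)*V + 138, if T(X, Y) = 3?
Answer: -306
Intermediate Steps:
T(-12, -7)*V + 138 = 3*(-148) + 138 = -444 + 138 = -306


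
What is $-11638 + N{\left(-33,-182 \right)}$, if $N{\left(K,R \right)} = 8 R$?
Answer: $-13094$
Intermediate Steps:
$-11638 + N{\left(-33,-182 \right)} = -11638 + 8 \left(-182\right) = -11638 - 1456 = -13094$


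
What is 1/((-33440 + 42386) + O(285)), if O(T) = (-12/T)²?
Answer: 9025/80737666 ≈ 0.00011178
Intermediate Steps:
O(T) = 144/T²
1/((-33440 + 42386) + O(285)) = 1/((-33440 + 42386) + 144/285²) = 1/(8946 + 144*(1/81225)) = 1/(8946 + 16/9025) = 1/(80737666/9025) = 9025/80737666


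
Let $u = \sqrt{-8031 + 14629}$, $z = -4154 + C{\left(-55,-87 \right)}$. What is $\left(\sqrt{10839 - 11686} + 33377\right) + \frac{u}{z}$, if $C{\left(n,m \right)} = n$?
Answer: $33377 - \frac{\sqrt{6598}}{4209} + 11 i \sqrt{7} \approx 33377.0 + 29.103 i$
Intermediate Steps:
$z = -4209$ ($z = -4154 - 55 = -4209$)
$u = \sqrt{6598} \approx 81.228$
$\left(\sqrt{10839 - 11686} + 33377\right) + \frac{u}{z} = \left(\sqrt{10839 - 11686} + 33377\right) + \frac{\sqrt{6598}}{-4209} = \left(\sqrt{-847} + 33377\right) + \sqrt{6598} \left(- \frac{1}{4209}\right) = \left(11 i \sqrt{7} + 33377\right) - \frac{\sqrt{6598}}{4209} = \left(33377 + 11 i \sqrt{7}\right) - \frac{\sqrt{6598}}{4209} = 33377 - \frac{\sqrt{6598}}{4209} + 11 i \sqrt{7}$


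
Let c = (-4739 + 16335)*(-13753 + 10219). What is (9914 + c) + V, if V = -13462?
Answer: -40983812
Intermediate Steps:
c = -40980264 (c = 11596*(-3534) = -40980264)
(9914 + c) + V = (9914 - 40980264) - 13462 = -40970350 - 13462 = -40983812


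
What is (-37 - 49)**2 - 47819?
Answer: -40423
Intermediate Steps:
(-37 - 49)**2 - 47819 = (-86)**2 - 47819 = 7396 - 47819 = -40423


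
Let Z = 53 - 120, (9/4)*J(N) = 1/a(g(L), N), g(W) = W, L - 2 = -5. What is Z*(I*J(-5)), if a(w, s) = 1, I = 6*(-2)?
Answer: 1072/3 ≈ 357.33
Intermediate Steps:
L = -3 (L = 2 - 5 = -3)
I = -12
J(N) = 4/9 (J(N) = (4/9)/1 = (4/9)*1 = 4/9)
Z = -67
Z*(I*J(-5)) = -(-804)*4/9 = -67*(-16/3) = 1072/3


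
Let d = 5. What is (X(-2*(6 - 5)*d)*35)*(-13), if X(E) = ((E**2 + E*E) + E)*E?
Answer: 864500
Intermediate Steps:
X(E) = E*(E + 2*E**2) (X(E) = ((E**2 + E**2) + E)*E = (2*E**2 + E)*E = (E + 2*E**2)*E = E*(E + 2*E**2))
(X(-2*(6 - 5)*d)*35)*(-13) = (((-2*(6 - 5)*5)**2*(1 + 2*(-2*(6 - 5)*5)))*35)*(-13) = (((-2*5)**2*(1 + 2*(-2*5)))*35)*(-13) = (((-10)**2*(1 + 2*(-10)))*35)*(-13) = ((100*(1 - 20))*35)*(-13) = ((100*(-19))*35)*(-13) = -1900*35*(-13) = -66500*(-13) = 864500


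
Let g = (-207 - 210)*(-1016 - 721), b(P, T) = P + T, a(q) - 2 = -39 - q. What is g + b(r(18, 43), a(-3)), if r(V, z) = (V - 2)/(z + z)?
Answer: 31144693/43 ≈ 7.2430e+5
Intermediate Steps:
a(q) = -37 - q (a(q) = 2 + (-39 - q) = -37 - q)
r(V, z) = (-2 + V)/(2*z) (r(V, z) = (-2 + V)/((2*z)) = (-2 + V)*(1/(2*z)) = (-2 + V)/(2*z))
g = 724329 (g = -417*(-1737) = 724329)
g + b(r(18, 43), a(-3)) = 724329 + ((1/2)*(-2 + 18)/43 + (-37 - 1*(-3))) = 724329 + ((1/2)*(1/43)*16 + (-37 + 3)) = 724329 + (8/43 - 34) = 724329 - 1454/43 = 31144693/43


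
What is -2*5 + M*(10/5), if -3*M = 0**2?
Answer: -10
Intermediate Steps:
M = 0 (M = -1/3*0**2 = -1/3*0 = 0)
-2*5 + M*(10/5) = -2*5 + 0*(10/5) = -10 + 0*(10*(1/5)) = -10 + 0*2 = -10 + 0 = -10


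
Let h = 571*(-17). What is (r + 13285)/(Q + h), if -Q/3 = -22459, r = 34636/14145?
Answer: 187950961/815742150 ≈ 0.23040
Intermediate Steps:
r = 34636/14145 (r = 34636*(1/14145) = 34636/14145 ≈ 2.4486)
h = -9707
Q = 67377 (Q = -3*(-22459) = 67377)
(r + 13285)/(Q + h) = (34636/14145 + 13285)/(67377 - 9707) = (187950961/14145)/57670 = (187950961/14145)*(1/57670) = 187950961/815742150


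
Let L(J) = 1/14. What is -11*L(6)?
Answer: -11/14 ≈ -0.78571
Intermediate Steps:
L(J) = 1/14
-11*L(6) = -11*1/14 = -11/14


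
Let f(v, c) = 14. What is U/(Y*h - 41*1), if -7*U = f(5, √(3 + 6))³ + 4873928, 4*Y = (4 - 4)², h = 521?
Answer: 4876672/287 ≈ 16992.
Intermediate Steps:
Y = 0 (Y = (4 - 4)²/4 = (¼)*0² = (¼)*0 = 0)
U = -4876672/7 (U = -(14³ + 4873928)/7 = -(2744 + 4873928)/7 = -⅐*4876672 = -4876672/7 ≈ -6.9667e+5)
U/(Y*h - 41*1) = -4876672/(7*(0*521 - 41*1)) = -4876672/(7*(0 - 41)) = -4876672/7/(-41) = -4876672/7*(-1/41) = 4876672/287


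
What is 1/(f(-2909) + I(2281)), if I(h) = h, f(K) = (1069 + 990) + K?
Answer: 1/1431 ≈ 0.00069881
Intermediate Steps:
f(K) = 2059 + K
1/(f(-2909) + I(2281)) = 1/((2059 - 2909) + 2281) = 1/(-850 + 2281) = 1/1431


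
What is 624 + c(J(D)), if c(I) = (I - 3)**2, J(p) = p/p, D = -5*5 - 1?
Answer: 628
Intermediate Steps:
D = -26 (D = -25 - 1 = -26)
J(p) = 1
c(I) = (-3 + I)**2
624 + c(J(D)) = 624 + (-3 + 1)**2 = 624 + (-2)**2 = 624 + 4 = 628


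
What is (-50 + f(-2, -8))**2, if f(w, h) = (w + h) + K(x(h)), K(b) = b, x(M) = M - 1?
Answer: 4761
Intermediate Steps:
x(M) = -1 + M
f(w, h) = -1 + w + 2*h (f(w, h) = (w + h) + (-1 + h) = (h + w) + (-1 + h) = -1 + w + 2*h)
(-50 + f(-2, -8))**2 = (-50 + (-1 - 2 + 2*(-8)))**2 = (-50 + (-1 - 2 - 16))**2 = (-50 - 19)**2 = (-69)**2 = 4761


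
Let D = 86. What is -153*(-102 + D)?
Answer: 2448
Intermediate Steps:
-153*(-102 + D) = -153*(-102 + 86) = -153*(-16) = 2448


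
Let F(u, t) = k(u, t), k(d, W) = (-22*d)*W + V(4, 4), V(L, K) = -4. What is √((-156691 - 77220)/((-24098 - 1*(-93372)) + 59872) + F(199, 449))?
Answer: I*√32785763443053422/129146 ≈ 1402.0*I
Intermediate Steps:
k(d, W) = -4 - 22*W*d (k(d, W) = (-22*d)*W - 4 = -22*W*d - 4 = -4 - 22*W*d)
F(u, t) = -4 - 22*t*u
√((-156691 - 77220)/((-24098 - 1*(-93372)) + 59872) + F(199, 449)) = √((-156691 - 77220)/((-24098 - 1*(-93372)) + 59872) + (-4 - 22*449*199)) = √(-233911/((-24098 + 93372) + 59872) + (-4 - 1965722)) = √(-233911/(69274 + 59872) - 1965726) = √(-233911/129146 - 1965726) = √(-253865883907/129146) = I*√32785763443053422/129146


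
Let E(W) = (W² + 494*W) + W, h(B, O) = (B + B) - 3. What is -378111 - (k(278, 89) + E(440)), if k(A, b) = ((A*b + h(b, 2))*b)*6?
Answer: -14095189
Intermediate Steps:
h(B, O) = -3 + 2*B (h(B, O) = 2*B - 3 = -3 + 2*B)
E(W) = W² + 495*W
k(A, b) = 6*b*(-3 + 2*b + A*b) (k(A, b) = ((A*b + (-3 + 2*b))*b)*6 = ((-3 + 2*b + A*b)*b)*6 = (b*(-3 + 2*b + A*b))*6 = 6*b*(-3 + 2*b + A*b))
-378111 - (k(278, 89) + E(440)) = -378111 - (6*89*(-3 + 2*89 + 278*89) + 440*(495 + 440)) = -378111 - (6*89*(-3 + 178 + 24742) + 440*935) = -378111 - (6*89*24917 + 411400) = -378111 - (13305678 + 411400) = -378111 - 1*13717078 = -378111 - 13717078 = -14095189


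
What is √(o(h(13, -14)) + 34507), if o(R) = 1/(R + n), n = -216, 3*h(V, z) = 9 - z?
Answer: 2*√5391718/25 ≈ 185.76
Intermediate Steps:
h(V, z) = 3 - z/3 (h(V, z) = (9 - z)/3 = 3 - z/3)
o(R) = 1/(-216 + R) (o(R) = 1/(R - 216) = 1/(-216 + R))
√(o(h(13, -14)) + 34507) = √(1/(-216 + (3 - ⅓*(-14))) + 34507) = √(1/(-216 + (3 + 14/3)) + 34507) = √(1/(-216 + 23/3) + 34507) = √(1/(-625/3) + 34507) = √(-3/625 + 34507) = √(21566872/625) = 2*√5391718/25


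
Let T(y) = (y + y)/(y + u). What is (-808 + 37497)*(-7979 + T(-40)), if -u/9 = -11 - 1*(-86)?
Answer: -41861451909/143 ≈ -2.9274e+8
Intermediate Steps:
u = -675 (u = -9*(-11 - 1*(-86)) = -9*(-11 + 86) = -9*75 = -675)
T(y) = 2*y/(-675 + y) (T(y) = (y + y)/(y - 675) = (2*y)/(-675 + y) = 2*y/(-675 + y))
(-808 + 37497)*(-7979 + T(-40)) = (-808 + 37497)*(-7979 + 2*(-40)/(-675 - 40)) = 36689*(-7979 + 2*(-40)/(-715)) = 36689*(-7979 + 2*(-40)*(-1/715)) = 36689*(-7979 + 16/143) = 36689*(-1140981/143) = -41861451909/143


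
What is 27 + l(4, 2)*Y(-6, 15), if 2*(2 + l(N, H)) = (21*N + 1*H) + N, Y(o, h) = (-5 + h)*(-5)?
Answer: -2123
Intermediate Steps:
Y(o, h) = 25 - 5*h
l(N, H) = -2 + H/2 + 11*N (l(N, H) = -2 + ((21*N + 1*H) + N)/2 = -2 + ((21*N + H) + N)/2 = -2 + ((H + 21*N) + N)/2 = -2 + (H + 22*N)/2 = -2 + (H/2 + 11*N) = -2 + H/2 + 11*N)
27 + l(4, 2)*Y(-6, 15) = 27 + (-2 + (1/2)*2 + 11*4)*(25 - 5*15) = 27 + (-2 + 1 + 44)*(25 - 75) = 27 + 43*(-50) = 27 - 2150 = -2123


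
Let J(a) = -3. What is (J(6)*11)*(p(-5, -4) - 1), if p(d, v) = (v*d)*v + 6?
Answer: 2475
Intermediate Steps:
p(d, v) = 6 + d*v**2 (p(d, v) = (d*v)*v + 6 = d*v**2 + 6 = 6 + d*v**2)
(J(6)*11)*(p(-5, -4) - 1) = (-3*11)*((6 - 5*(-4)**2) - 1) = -33*((6 - 5*16) - 1) = -33*((6 - 80) - 1) = -33*(-74 - 1) = -33*(-75) = 2475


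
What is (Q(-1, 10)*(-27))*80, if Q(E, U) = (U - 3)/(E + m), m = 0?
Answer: 15120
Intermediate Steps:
Q(E, U) = (-3 + U)/E (Q(E, U) = (U - 3)/(E + 0) = (-3 + U)/E)
(Q(-1, 10)*(-27))*80 = (((-3 + 10)/(-1))*(-27))*80 = (-1*7*(-27))*80 = -7*(-27)*80 = 189*80 = 15120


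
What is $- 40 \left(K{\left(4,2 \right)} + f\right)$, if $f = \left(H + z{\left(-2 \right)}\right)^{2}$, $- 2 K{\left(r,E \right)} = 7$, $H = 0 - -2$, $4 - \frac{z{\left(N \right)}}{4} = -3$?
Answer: $-35860$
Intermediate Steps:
$z{\left(N \right)} = 28$ ($z{\left(N \right)} = 16 - -12 = 16 + 12 = 28$)
$H = 2$ ($H = 0 + 2 = 2$)
$K{\left(r,E \right)} = - \frac{7}{2}$ ($K{\left(r,E \right)} = \left(- \frac{1}{2}\right) 7 = - \frac{7}{2}$)
$f = 900$ ($f = \left(2 + 28\right)^{2} = 30^{2} = 900$)
$- 40 \left(K{\left(4,2 \right)} + f\right) = - 40 \left(- \frac{7}{2} + 900\right) = \left(-40\right) \frac{1793}{2} = -35860$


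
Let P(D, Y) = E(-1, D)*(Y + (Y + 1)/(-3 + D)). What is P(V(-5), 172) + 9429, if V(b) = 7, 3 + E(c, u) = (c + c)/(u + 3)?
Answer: 43701/5 ≈ 8740.2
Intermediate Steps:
E(c, u) = -3 + 2*c/(3 + u) (E(c, u) = -3 + (c + c)/(u + 3) = -3 + (2*c)/(3 + u) = -3 + 2*c/(3 + u))
P(D, Y) = (-11 - 3*D)*(Y + (1 + Y)/(-3 + D))/(3 + D) (P(D, Y) = ((-9 - 3*D + 2*(-1))/(3 + D))*(Y + (Y + 1)/(-3 + D)) = ((-9 - 3*D - 2)/(3 + D))*(Y + (1 + Y)/(-3 + D)) = ((-11 - 3*D)/(3 + D))*(Y + (1 + Y)/(-3 + D)) = (-11 - 3*D)*(Y + (1 + Y)/(-3 + D))/(3 + D))
P(V(-5), 172) + 9429 = -(11 + 3*7)*(1 - 2*172 + 7*172)/((-3 + 7)*(3 + 7)) + 9429 = -1*(11 + 21)*(1 - 344 + 1204)/(4*10) + 9429 = -1*¼*⅒*32*861 + 9429 = -3444/5 + 9429 = 43701/5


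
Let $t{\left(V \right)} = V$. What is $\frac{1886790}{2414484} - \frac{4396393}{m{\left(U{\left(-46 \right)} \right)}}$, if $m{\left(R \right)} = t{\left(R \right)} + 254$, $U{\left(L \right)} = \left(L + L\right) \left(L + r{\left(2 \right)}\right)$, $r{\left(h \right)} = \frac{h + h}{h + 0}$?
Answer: $- \frac{147318105356}{144265419} \approx -1021.2$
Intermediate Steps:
$r{\left(h \right)} = 2$ ($r{\left(h \right)} = \frac{2 h}{h} = 2$)
$U{\left(L \right)} = 2 L \left(2 + L\right)$ ($U{\left(L \right)} = \left(L + L\right) \left(L + 2\right) = 2 L \left(2 + L\right)$)
$m{\left(R \right)} = 254 + R$ ($m{\left(R \right)} = R + 254 = 254 + R$)
$\frac{1886790}{2414484} - \frac{4396393}{m{\left(U{\left(-46 \right)} \right)}} = \frac{1886790}{2414484} - \frac{4396393}{254 + 2 \left(-46\right) \left(2 - 46\right)} = 1886790 \cdot \frac{1}{2414484} - \frac{4396393}{254 + 2 \left(-46\right) \left(-44\right)} = \frac{314465}{402414} - \frac{4396393}{254 + 4048} = \frac{314465}{402414} - \frac{4396393}{4302} = - \frac{147318105356}{144265419}$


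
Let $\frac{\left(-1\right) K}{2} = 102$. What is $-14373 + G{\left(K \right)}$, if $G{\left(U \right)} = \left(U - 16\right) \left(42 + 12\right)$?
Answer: $-26253$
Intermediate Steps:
$K = -204$ ($K = \left(-2\right) 102 = -204$)
$G{\left(U \right)} = -864 + 54 U$ ($G{\left(U \right)} = \left(-16 + U\right) 54 = -864 + 54 U$)
$-14373 + G{\left(K \right)} = -14373 + \left(-864 + 54 \left(-204\right)\right) = -14373 - 11880 = -26253$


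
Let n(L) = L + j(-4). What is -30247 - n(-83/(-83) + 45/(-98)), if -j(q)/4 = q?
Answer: -2965827/98 ≈ -30264.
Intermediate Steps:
j(q) = -4*q
n(L) = 16 + L (n(L) = L - 4*(-4) = L + 16 = 16 + L)
-30247 - n(-83/(-83) + 45/(-98)) = -30247 - (16 + (-83/(-83) + 45/(-98))) = -30247 - (16 + (-83*(-1/83) + 45*(-1/98))) = -30247 - (16 + (1 - 45/98)) = -30247 - (16 + 53/98) = -30247 - 1*1621/98 = -30247 - 1621/98 = -2965827/98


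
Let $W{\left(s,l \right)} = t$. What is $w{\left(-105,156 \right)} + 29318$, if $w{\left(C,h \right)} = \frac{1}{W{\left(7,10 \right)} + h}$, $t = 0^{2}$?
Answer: $\frac{4573609}{156} \approx 29318.0$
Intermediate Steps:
$t = 0$
$W{\left(s,l \right)} = 0$
$w{\left(C,h \right)} = \frac{1}{h}$ ($w{\left(C,h \right)} = \frac{1}{0 + h} = \frac{1}{h}$)
$w{\left(-105,156 \right)} + 29318 = \frac{1}{156} + 29318 = \frac{4573609}{156}$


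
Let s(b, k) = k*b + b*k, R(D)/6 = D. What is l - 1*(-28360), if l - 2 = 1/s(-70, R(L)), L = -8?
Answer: 190592641/6720 ≈ 28362.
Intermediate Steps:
R(D) = 6*D
s(b, k) = 2*b*k (s(b, k) = b*k + b*k = 2*b*k)
l = 13441/6720 (l = 2 + 1/(2*(-70)*(6*(-8))) = 2 + 1/(2*(-70)*(-48)) = 2 + 1/6720 = 13441/6720 ≈ 2.0001)
l - 1*(-28360) = 13441/6720 - 1*(-28360) = 13441/6720 + 28360 = 190592641/6720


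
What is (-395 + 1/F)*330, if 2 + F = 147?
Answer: -3780084/29 ≈ -1.3035e+5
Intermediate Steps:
F = 145 (F = -2 + 147 = 145)
(-395 + 1/F)*330 = (-395 + 1/145)*330 = -57274/145*330 = -3780084/29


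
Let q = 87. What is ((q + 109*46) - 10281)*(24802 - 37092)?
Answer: 63662200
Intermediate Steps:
((q + 109*46) - 10281)*(24802 - 37092) = ((87 + 109*46) - 10281)*(24802 - 37092) = ((87 + 5014) - 10281)*(-12290) = (5101 - 10281)*(-12290) = -5180*(-12290) = 63662200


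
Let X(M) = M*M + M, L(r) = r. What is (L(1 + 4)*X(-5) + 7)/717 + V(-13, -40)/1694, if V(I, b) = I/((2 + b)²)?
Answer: 261727231/1753879512 ≈ 0.14923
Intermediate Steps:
X(M) = M + M² (X(M) = M² + M = M + M²)
V(I, b) = I/(2 + b)²
(L(1 + 4)*X(-5) + 7)/717 + V(-13, -40)/1694 = ((1 + 4)*(-5*(1 - 5)) + 7)/717 - 13/(2 - 40)²/1694 = (5*(-5*(-4)) + 7)*(1/717) - 13/(-38)²*(1/1694) = (5*20 + 7)*(1/717) - 13*1/1444*(1/1694) = (100 + 7)*(1/717) - 13/1444*1/1694 = 107*(1/717) - 13/2446136 = 107/717 - 13/2446136 = 261727231/1753879512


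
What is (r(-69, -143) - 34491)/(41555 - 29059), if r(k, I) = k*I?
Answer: -1539/781 ≈ -1.9706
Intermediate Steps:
r(k, I) = I*k
(r(-69, -143) - 34491)/(41555 - 29059) = (-143*(-69) - 34491)/(41555 - 29059) = (9867 - 34491)/12496 = -24624*1/12496 = -1539/781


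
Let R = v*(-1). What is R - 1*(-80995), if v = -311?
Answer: 81306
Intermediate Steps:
R = 311 (R = -311*(-1) = 311)
R - 1*(-80995) = 311 - 1*(-80995) = 311 + 80995 = 81306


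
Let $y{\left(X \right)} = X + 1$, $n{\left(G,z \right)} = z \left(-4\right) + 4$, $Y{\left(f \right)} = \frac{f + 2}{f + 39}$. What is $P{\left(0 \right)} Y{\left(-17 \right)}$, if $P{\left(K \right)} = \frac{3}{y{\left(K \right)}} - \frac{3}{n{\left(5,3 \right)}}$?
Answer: $- \frac{405}{176} \approx -2.3011$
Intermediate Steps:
$Y{\left(f \right)} = \frac{2 + f}{39 + f}$
$n{\left(G,z \right)} = 4 - 4 z$ ($n{\left(G,z \right)} = - 4 z + 4 = 4 - 4 z$)
$y{\left(X \right)} = 1 + X$
$P{\left(K \right)} = \frac{3}{8} + \frac{3}{1 + K}$ ($P{\left(K \right)} = \frac{3}{1 + K} - \frac{3}{4 - 12} = \frac{3}{1 + K} - \frac{3}{-8} = \frac{3}{1 + K} - - \frac{3}{8} = \frac{3}{1 + K} + \frac{3}{8} = \frac{3}{8} + \frac{3}{1 + K}$)
$P{\left(0 \right)} Y{\left(-17 \right)} = \frac{3 \left(9 + 0\right)}{8 \left(1 + 0\right)} \frac{2 - 17}{39 - 17} = \frac{3}{8} \cdot 1^{-1} \cdot 9 \cdot \frac{1}{22} \left(-15\right) = \frac{3}{8} \cdot 1 \cdot 9 \cdot \frac{1}{22} \left(-15\right) = \frac{27}{8} \left(- \frac{15}{22}\right) = - \frac{405}{176}$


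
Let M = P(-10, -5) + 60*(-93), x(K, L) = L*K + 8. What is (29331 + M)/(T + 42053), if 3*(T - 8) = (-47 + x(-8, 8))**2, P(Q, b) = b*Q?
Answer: 71403/136792 ≈ 0.52198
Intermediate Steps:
P(Q, b) = Q*b
x(K, L) = 8 + K*L (x(K, L) = K*L + 8 = 8 + K*L)
T = 10633/3 (T = 8 + (-47 + (8 - 8*8))**2/3 = 8 + (-47 + (8 - 64))**2/3 = 8 + (-47 - 56)**2/3 = 8 + (1/3)*(-103)**2 = 8 + (1/3)*10609 = 8 + 10609/3 = 10633/3 ≈ 3544.3)
M = -5530 (M = -10*(-5) + 60*(-93) = 50 - 5580 = -5530)
(29331 + M)/(T + 42053) = (29331 - 5530)/(10633/3 + 42053) = 23801/(136792/3) = 23801*(3/136792) = 71403/136792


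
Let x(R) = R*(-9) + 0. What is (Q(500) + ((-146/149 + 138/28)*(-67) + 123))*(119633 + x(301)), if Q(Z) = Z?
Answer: 43711978938/1043 ≈ 4.1910e+7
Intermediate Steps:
x(R) = -9*R (x(R) = -9*R + 0 = -9*R)
(Q(500) + ((-146/149 + 138/28)*(-67) + 123))*(119633 + x(301)) = (500 + ((-146/149 + 138/28)*(-67) + 123))*(119633 - 9*301) = (500 + ((-146*1/149 + 138*(1/28))*(-67) + 123))*(119633 - 2709) = (500 + ((-146/149 + 69/14)*(-67) + 123))*116924 = (500 + ((8237/2086)*(-67) + 123))*116924 = (500 + (-551879/2086 + 123))*116924 = (500 - 295301/2086)*116924 = (747699/2086)*116924 = 43711978938/1043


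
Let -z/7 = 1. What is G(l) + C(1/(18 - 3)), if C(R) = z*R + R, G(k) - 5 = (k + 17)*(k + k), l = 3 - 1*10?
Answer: -677/5 ≈ -135.40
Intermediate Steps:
z = -7 (z = -7*1 = -7)
l = -7 (l = 3 - 10 = -7)
G(k) = 5 + 2*k*(17 + k) (G(k) = 5 + (k + 17)*(k + k) = 5 + (17 + k)*(2*k) = 5 + 2*k*(17 + k))
C(R) = -6*R (C(R) = -7*R + R = -6*R)
G(l) + C(1/(18 - 3)) = (5 + 2*(-7)² + 34*(-7)) - 6/(18 - 3) = (5 + 2*49 - 238) - 6/15 = (5 + 98 - 238) - 6*1/15 = -135 - ⅖ = -677/5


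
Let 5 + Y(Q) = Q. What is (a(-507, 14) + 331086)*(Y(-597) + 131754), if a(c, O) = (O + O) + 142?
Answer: 43444886912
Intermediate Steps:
Y(Q) = -5 + Q
a(c, O) = 142 + 2*O (a(c, O) = 2*O + 142 = 142 + 2*O)
(a(-507, 14) + 331086)*(Y(-597) + 131754) = ((142 + 2*14) + 331086)*((-5 - 597) + 131754) = ((142 + 28) + 331086)*(-602 + 131754) = (170 + 331086)*131152 = 331256*131152 = 43444886912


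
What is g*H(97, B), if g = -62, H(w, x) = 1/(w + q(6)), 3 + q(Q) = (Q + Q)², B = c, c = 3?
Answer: -31/119 ≈ -0.26050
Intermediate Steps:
B = 3
q(Q) = -3 + 4*Q² (q(Q) = -3 + (Q + Q)² = -3 + (2*Q)² = -3 + 4*Q²)
H(w, x) = 1/(141 + w) (H(w, x) = 1/(w + (-3 + 4*6²)) = 1/(w + (-3 + 4*36)) = 1/(w + (-3 + 144)) = 1/(w + 141) = 1/(141 + w))
g*H(97, B) = -62/(141 + 97) = -62/238 = -62*1/238 = -31/119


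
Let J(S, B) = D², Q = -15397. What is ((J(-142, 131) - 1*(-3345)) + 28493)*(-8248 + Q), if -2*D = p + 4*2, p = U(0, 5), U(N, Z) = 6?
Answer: -753968115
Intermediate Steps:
p = 6
D = -7 (D = -(6 + 4*2)/2 = -(6 + 8)/2 = -½*14 = -7)
J(S, B) = 49 (J(S, B) = (-7)² = 49)
((J(-142, 131) - 1*(-3345)) + 28493)*(-8248 + Q) = ((49 - 1*(-3345)) + 28493)*(-8248 - 15397) = ((49 + 3345) + 28493)*(-23645) = (3394 + 28493)*(-23645) = 31887*(-23645) = -753968115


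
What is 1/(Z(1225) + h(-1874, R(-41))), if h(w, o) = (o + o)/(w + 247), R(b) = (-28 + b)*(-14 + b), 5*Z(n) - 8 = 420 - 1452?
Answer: -8135/1703998 ≈ -0.0047741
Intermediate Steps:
Z(n) = -1024/5 (Z(n) = 8/5 + (420 - 1452)/5 = 8/5 + (1/5)*(-1032) = 8/5 - 1032/5 = -1024/5)
h(w, o) = 2*o/(247 + w) (h(w, o) = (2*o)/(247 + w) = 2*o/(247 + w))
1/(Z(1225) + h(-1874, R(-41))) = 1/(-1024/5 + 2*(392 + (-41)**2 - 42*(-41))/(247 - 1874)) = 1/(-1024/5 + 2*(392 + 1681 + 1722)/(-1627)) = 1/(-1024/5 + 2*3795*(-1/1627)) = 1/(-1024/5 - 7590/1627) = 1/(-1703998/8135) = -8135/1703998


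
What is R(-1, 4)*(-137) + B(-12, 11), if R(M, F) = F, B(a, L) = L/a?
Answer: -6587/12 ≈ -548.92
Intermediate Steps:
R(-1, 4)*(-137) + B(-12, 11) = 4*(-137) + 11/(-12) = -548 + 11*(-1/12) = -548 - 11/12 = -6587/12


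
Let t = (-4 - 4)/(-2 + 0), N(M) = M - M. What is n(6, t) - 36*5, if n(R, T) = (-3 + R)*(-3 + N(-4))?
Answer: -189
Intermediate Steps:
N(M) = 0
t = 4 (t = -8/(-2) = -8*(-½) = 4)
n(R, T) = 9 - 3*R (n(R, T) = (-3 + R)*(-3 + 0) = (-3 + R)*(-3) = 9 - 3*R)
n(6, t) - 36*5 = (9 - 3*6) - 36*5 = (9 - 18) - 180 = -9 - 180 = -189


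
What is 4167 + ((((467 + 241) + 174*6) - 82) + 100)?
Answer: 5937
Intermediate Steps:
4167 + ((((467 + 241) + 174*6) - 82) + 100) = 4167 + (((708 + 1044) - 82) + 100) = 4167 + ((1752 - 82) + 100) = 4167 + (1670 + 100) = 4167 + 1770 = 5937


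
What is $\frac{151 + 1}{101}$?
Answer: $\frac{152}{101} \approx 1.5049$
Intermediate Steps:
$\frac{151 + 1}{101} = \frac{1}{101} \cdot 152 = \frac{152}{101}$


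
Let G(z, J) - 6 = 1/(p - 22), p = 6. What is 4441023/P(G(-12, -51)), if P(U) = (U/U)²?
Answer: 4441023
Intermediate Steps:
G(z, J) = 95/16 (G(z, J) = 6 + 1/(6 - 22) = 6 + 1/(-16) = 6 - 1/16 = 95/16)
P(U) = 1 (P(U) = 1² = 1)
4441023/P(G(-12, -51)) = 4441023/1 = 4441023*1 = 4441023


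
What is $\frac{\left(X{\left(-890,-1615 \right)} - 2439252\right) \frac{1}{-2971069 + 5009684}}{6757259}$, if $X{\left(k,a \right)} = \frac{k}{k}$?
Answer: $- \frac{2439251}{13775449556285} \approx -1.7707 \cdot 10^{-7}$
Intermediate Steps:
$X{\left(k,a \right)} = 1$
$\frac{\left(X{\left(-890,-1615 \right)} - 2439252\right) \frac{1}{-2971069 + 5009684}}{6757259} = \frac{\left(1 - 2439252\right) \frac{1}{-2971069 + 5009684}}{6757259} = - \frac{2439251}{2038615} \cdot \frac{1}{6757259} = \left(-2439251\right) \frac{1}{2038615} \cdot \frac{1}{6757259} = \left(- \frac{2439251}{2038615}\right) \frac{1}{6757259} = - \frac{2439251}{13775449556285}$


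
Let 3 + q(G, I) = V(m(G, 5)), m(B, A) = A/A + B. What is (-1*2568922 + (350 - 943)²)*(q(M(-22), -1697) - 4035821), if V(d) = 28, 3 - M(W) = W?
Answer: 8948461504308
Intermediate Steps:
M(W) = 3 - W
m(B, A) = 1 + B
q(G, I) = 25 (q(G, I) = -3 + 28 = 25)
(-1*2568922 + (350 - 943)²)*(q(M(-22), -1697) - 4035821) = (-1*2568922 + (350 - 943)²)*(25 - 4035821) = (-2568922 + (-593)²)*(-4035796) = (-2568922 + 351649)*(-4035796) = -2217273*(-4035796) = 8948461504308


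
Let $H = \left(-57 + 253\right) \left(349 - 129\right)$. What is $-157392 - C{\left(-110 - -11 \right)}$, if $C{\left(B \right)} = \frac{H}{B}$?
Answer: $- \frac{1412608}{9} \approx -1.5696 \cdot 10^{5}$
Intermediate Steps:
$H = 43120$ ($H = 196 \cdot 220 = 43120$)
$C{\left(B \right)} = \frac{43120}{B}$
$-157392 - C{\left(-110 - -11 \right)} = -157392 - \frac{43120}{-110 - -11} = -157392 - \frac{43120}{-110 + 11} = -157392 - \frac{43120}{-99} = -157392 - 43120 \left(- \frac{1}{99}\right) = -157392 - - \frac{3920}{9} = -157392 + \frac{3920}{9} = - \frac{1412608}{9}$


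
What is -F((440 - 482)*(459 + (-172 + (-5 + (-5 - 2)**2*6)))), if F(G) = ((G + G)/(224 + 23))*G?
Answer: -1170505728/247 ≈ -4.7389e+6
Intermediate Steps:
F(G) = 2*G**2/247 (F(G) = ((2*G)/247)*G = ((2*G)*(1/247))*G = (2*G/247)*G = 2*G**2/247)
-F((440 - 482)*(459 + (-172 + (-5 + (-5 - 2)**2*6)))) = -2*((440 - 482)*(459 + (-172 + (-5 + (-5 - 2)**2*6))))**2/247 = -2*(-42*(459 + (-172 + (-5 + (-7)**2*6))))**2/247 = -2*(-42*(459 + (-172 + (-5 + 49*6))))**2/247 = -2*(-42*(459 + (-172 + (-5 + 294))))**2/247 = -2*(-42*(459 + (-172 + 289)))**2/247 = -2*(-42*(459 + 117))**2/247 = -2*(-42*576)**2/247 = -2*(-24192)**2/247 = -2*585252864/247 = -1*1170505728/247 = -1170505728/247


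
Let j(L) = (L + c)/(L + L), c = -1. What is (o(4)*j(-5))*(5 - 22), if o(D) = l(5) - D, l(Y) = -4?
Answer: 408/5 ≈ 81.600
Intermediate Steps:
j(L) = (-1 + L)/(2*L) (j(L) = (L - 1)/(L + L) = (-1 + L)/((2*L)) = (-1 + L)*(1/(2*L)) = (-1 + L)/(2*L))
o(D) = -4 - D
(o(4)*j(-5))*(5 - 22) = ((-4 - 1*4)*((½)*(-1 - 5)/(-5)))*(5 - 22) = ((-4 - 4)*((½)*(-⅕)*(-6)))*(-17) = -8*⅗*(-17) = -24/5*(-17) = 408/5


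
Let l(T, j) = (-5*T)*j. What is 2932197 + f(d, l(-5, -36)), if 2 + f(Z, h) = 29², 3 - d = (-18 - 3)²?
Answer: 2933036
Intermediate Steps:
d = -438 (d = 3 - (-18 - 3)² = 3 - 1*(-21)² = 3 - 1*441 = 3 - 441 = -438)
l(T, j) = -5*T*j
f(Z, h) = 839 (f(Z, h) = -2 + 29² = -2 + 841 = 839)
2932197 + f(d, l(-5, -36)) = 2932197 + 839 = 2933036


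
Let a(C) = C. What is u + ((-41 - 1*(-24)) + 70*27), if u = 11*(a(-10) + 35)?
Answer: 2148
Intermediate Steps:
u = 275 (u = 11*(-10 + 35) = 11*25 = 275)
u + ((-41 - 1*(-24)) + 70*27) = 275 + ((-41 - 1*(-24)) + 70*27) = 275 + ((-41 + 24) + 1890) = 275 + (-17 + 1890) = 275 + 1873 = 2148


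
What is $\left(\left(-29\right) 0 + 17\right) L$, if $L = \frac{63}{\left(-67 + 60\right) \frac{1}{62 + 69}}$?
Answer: $-20043$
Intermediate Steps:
$L = -1179$ ($L = \frac{63}{\left(-7\right) \frac{1}{131}} = \frac{63}{- \frac{7}{131}} = 63 \left(- \frac{131}{7}\right) = -1179$)
$\left(\left(-29\right) 0 + 17\right) L = \left(\left(-29\right) 0 + 17\right) \left(-1179\right) = \left(0 + 17\right) \left(-1179\right) = 17 \left(-1179\right) = -20043$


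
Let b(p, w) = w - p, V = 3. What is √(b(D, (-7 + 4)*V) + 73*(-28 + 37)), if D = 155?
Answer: √493 ≈ 22.204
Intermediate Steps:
√(b(D, (-7 + 4)*V) + 73*(-28 + 37)) = √(((-7 + 4)*3 - 1*155) + 73*(-28 + 37)) = √((-3*3 - 155) + 73*9) = √((-9 - 155) + 657) = √(-164 + 657) = √493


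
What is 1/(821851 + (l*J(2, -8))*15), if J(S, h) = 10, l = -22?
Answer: 1/818551 ≈ 1.2217e-6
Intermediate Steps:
1/(821851 + (l*J(2, -8))*15) = 1/(821851 - 22*10*15) = 1/(821851 - 220*15) = 1/(821851 - 3300) = 1/818551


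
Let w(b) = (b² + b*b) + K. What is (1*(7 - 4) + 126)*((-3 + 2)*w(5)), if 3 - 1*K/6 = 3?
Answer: -6450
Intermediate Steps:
K = 0 (K = 18 - 6*3 = 18 - 18 = 0)
w(b) = 2*b² (w(b) = (b² + b*b) + 0 = (b² + b²) + 0 = 2*b² + 0 = 2*b²)
(1*(7 - 4) + 126)*((-3 + 2)*w(5)) = (1*(7 - 4) + 126)*((-3 + 2)*(2*5²)) = (1*3 + 126)*(-2*25) = (3 + 126)*(-1*50) = 129*(-50) = -6450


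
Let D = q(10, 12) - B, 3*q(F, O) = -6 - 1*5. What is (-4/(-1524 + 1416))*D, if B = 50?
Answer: -161/81 ≈ -1.9877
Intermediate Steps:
q(F, O) = -11/3 (q(F, O) = (-6 - 1*5)/3 = (-6 - 5)/3 = (1/3)*(-11) = -11/3)
D = -161/3 (D = -11/3 - 1*50 = -11/3 - 50 = -161/3 ≈ -53.667)
(-4/(-1524 + 1416))*D = -4/(-1524 + 1416)*(-161/3) = -4/(-108)*(-161/3) = -4*(-1/108)*(-161/3) = (1/27)*(-161/3) = -161/81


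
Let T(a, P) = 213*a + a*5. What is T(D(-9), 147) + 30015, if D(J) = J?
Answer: 28053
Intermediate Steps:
T(a, P) = 218*a (T(a, P) = 213*a + 5*a = 218*a)
T(D(-9), 147) + 30015 = 218*(-9) + 30015 = -1962 + 30015 = 28053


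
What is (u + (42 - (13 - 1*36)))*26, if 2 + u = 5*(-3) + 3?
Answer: 1326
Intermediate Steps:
u = -14 (u = -2 + (5*(-3) + 3) = -2 + (-15 + 3) = -2 - 12 = -14)
(u + (42 - (13 - 1*36)))*26 = (-14 + (42 - (13 - 1*36)))*26 = (-14 + (42 - (13 - 36)))*26 = (-14 + (42 - 1*(-23)))*26 = (-14 + (42 + 23))*26 = (-14 + 65)*26 = 51*26 = 1326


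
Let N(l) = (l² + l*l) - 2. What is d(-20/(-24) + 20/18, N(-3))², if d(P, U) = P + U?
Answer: 104329/324 ≈ 322.00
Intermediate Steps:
N(l) = -2 + 2*l² (N(l) = (l² + l²) - 2 = 2*l² - 2 = -2 + 2*l²)
d(-20/(-24) + 20/18, N(-3))² = ((-20/(-24) + 20/18) + (-2 + 2*(-3)²))² = ((-20*(-1/24) + 20*(1/18)) + (-2 + 2*9))² = ((⅚ + 10/9) + (-2 + 18))² = (35/18 + 16)² = (323/18)² = 104329/324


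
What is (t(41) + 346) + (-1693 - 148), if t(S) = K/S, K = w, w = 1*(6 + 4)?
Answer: -61285/41 ≈ -1494.8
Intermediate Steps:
w = 10 (w = 1*10 = 10)
K = 10
t(S) = 10/S
(t(41) + 346) + (-1693 - 148) = (10/41 + 346) + (-1693 - 148) = (10*(1/41) + 346) - 1841 = (10/41 + 346) - 1841 = 14196/41 - 1841 = -61285/41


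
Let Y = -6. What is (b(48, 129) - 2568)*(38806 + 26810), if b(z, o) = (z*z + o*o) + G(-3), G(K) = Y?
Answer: 1074199536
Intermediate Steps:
G(K) = -6
b(z, o) = -6 + o² + z² (b(z, o) = (z*z + o*o) - 6 = (z² + o²) - 6 = (o² + z²) - 6 = -6 + o² + z²)
(b(48, 129) - 2568)*(38806 + 26810) = ((-6 + 129² + 48²) - 2568)*(38806 + 26810) = ((-6 + 16641 + 2304) - 2568)*65616 = (18939 - 2568)*65616 = 16371*65616 = 1074199536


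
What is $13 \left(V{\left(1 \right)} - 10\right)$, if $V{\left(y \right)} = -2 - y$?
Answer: $-169$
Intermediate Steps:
$13 \left(V{\left(1 \right)} - 10\right) = 13 \left(\left(-2 - 1\right) - 10\right) = 13 \left(-3 - 10\right) = 13 \left(-13\right) = -169$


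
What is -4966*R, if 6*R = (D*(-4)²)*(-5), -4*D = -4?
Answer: 198640/3 ≈ 66213.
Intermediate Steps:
D = 1 (D = -¼*(-4) = 1)
R = -40/3 (R = ((1*(-4)²)*(-5))/6 = ((1*16)*(-5))/6 = (16*(-5))/6 = (⅙)*(-80) = -40/3 ≈ -13.333)
-4966*R = -4966*(-40/3) = 198640/3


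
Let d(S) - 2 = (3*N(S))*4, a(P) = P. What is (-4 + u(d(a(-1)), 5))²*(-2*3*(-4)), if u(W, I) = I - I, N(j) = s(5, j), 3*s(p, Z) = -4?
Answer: 384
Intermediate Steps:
s(p, Z) = -4/3 (s(p, Z) = (⅓)*(-4) = -4/3)
N(j) = -4/3
d(S) = -14 (d(S) = 2 + (3*(-4/3))*4 = 2 - 4*4 = 2 - 16 = -14)
u(W, I) = 0
(-4 + u(d(a(-1)), 5))²*(-2*3*(-4)) = (-4 + 0)²*(-2*3*(-4)) = (-4)²*(-6*(-4)) = 16*24 = 384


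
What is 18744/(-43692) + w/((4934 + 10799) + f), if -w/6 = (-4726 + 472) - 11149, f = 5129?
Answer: 4604659/1150887 ≈ 4.0010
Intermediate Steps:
w = 92418 (w = -6*((-4726 + 472) - 11149) = -6*(-4254 - 11149) = -6*(-15403) = 92418)
18744/(-43692) + w/((4934 + 10799) + f) = 18744/(-43692) + 92418/((4934 + 10799) + 5129) = 18744*(-1/43692) + 92418/(15733 + 5129) = -142/331 + 92418/20862 = -142/331 + 92418*(1/20862) = -142/331 + 15403/3477 = 4604659/1150887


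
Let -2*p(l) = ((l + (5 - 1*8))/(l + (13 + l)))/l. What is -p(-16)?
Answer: -1/32 ≈ -0.031250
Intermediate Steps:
p(l) = -(-3 + l)/(2*l*(13 + 2*l)) (p(l) = -(l + (5 - 1*8))/(l + (13 + l))/(2*l) = -(l + (5 - 8))/(13 + 2*l)/(2*l) = -(l - 3)/(13 + 2*l)/(2*l) = -(-3 + l)/(13 + 2*l)/(2*l) = -(-3 + l)/(2*l*(13 + 2*l)))
-p(-16) = -(3 - 1*(-16))/(2*(-16)*(13 + 2*(-16))) = -(-1)*(3 + 16)/(2*16*(13 - 32)) = -(-1)*19/(2*16*(-19)) = -(-1)*(-1)*19/(2*16*19) = -1*1/32 = -1/32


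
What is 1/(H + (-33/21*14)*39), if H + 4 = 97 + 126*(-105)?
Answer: -1/13995 ≈ -7.1454e-5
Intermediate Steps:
H = -13137 (H = -4 + (97 + 126*(-105)) = -4 + (97 - 13230) = -4 - 13133 = -13137)
1/(H + (-33/21*14)*39) = 1/(-13137 + (-33/21*14)*39) = 1/(-13137 + (-33*1/21*14)*39) = 1/(-13137 - 11/7*14*39) = 1/(-13137 - 22*39) = 1/(-13137 - 858) = 1/(-13995) = -1/13995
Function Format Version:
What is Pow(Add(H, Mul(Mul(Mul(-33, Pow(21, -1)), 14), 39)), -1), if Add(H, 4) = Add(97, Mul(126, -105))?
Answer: Rational(-1, 13995) ≈ -7.1454e-5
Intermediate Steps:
H = -13137 (H = Add(-4, Add(97, Mul(126, -105))) = Add(-4, Add(97, -13230)) = Add(-4, -13133) = -13137)
Pow(Add(H, Mul(Mul(Mul(-33, Pow(21, -1)), 14), 39)), -1) = Pow(Add(-13137, Mul(Mul(Mul(-33, Pow(21, -1)), 14), 39)), -1) = Pow(Add(-13137, Mul(Mul(Mul(-33, Rational(1, 21)), 14), 39)), -1) = Pow(Add(-13137, Mul(Mul(Rational(-11, 7), 14), 39)), -1) = Pow(Add(-13137, Mul(-22, 39)), -1) = Pow(Add(-13137, -858), -1) = Pow(-13995, -1) = Rational(-1, 13995)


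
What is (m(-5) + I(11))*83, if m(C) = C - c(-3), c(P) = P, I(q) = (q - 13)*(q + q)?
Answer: -3818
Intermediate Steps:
I(q) = 2*q*(-13 + q) (I(q) = (-13 + q)*(2*q) = 2*q*(-13 + q))
m(C) = 3 + C (m(C) = C - 1*(-3) = C + 3 = 3 + C)
(m(-5) + I(11))*83 = ((3 - 5) + 2*11*(-13 + 11))*83 = (-2 + 2*11*(-2))*83 = (-2 - 44)*83 = -46*83 = -3818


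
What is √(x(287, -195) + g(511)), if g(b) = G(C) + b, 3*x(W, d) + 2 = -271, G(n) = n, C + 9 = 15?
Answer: √426 ≈ 20.640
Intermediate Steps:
C = 6 (C = -9 + 15 = 6)
x(W, d) = -91 (x(W, d) = -⅔ + (⅓)*(-271) = -⅔ - 271/3 = -91)
g(b) = 6 + b
√(x(287, -195) + g(511)) = √(-91 + (6 + 511)) = √(-91 + 517) = √426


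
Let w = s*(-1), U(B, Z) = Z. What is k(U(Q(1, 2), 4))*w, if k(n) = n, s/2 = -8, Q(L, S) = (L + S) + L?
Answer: 64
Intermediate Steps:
Q(L, S) = S + 2*L
s = -16 (s = 2*(-8) = -16)
w = 16 (w = -16*(-1) = 16)
k(U(Q(1, 2), 4))*w = 4*16 = 64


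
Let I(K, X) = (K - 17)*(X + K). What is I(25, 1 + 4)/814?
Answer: 120/407 ≈ 0.29484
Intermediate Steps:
I(K, X) = (-17 + K)*(K + X)
I(25, 1 + 4)/814 = (25**2 - 17*25 - 17*(1 + 4) + 25*(1 + 4))/814 = (625 - 425 - 17*5 + 25*5)*(1/814) = (625 - 425 - 85 + 125)*(1/814) = 240*(1/814) = 120/407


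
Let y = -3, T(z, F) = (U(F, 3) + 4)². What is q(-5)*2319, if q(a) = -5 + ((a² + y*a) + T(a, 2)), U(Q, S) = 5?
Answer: 269004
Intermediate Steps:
T(z, F) = 81 (T(z, F) = (5 + 4)² = 9² = 81)
q(a) = 76 + a² - 3*a (q(a) = -5 + ((a² - 3*a) + 81) = -5 + (81 + a² - 3*a) = 76 + a² - 3*a)
q(-5)*2319 = (76 + (-5)² - 3*(-5))*2319 = (76 + 25 + 15)*2319 = 116*2319 = 269004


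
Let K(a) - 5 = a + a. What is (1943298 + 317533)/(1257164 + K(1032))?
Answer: 2260831/1259233 ≈ 1.7954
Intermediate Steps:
K(a) = 5 + 2*a (K(a) = 5 + (a + a) = 5 + 2*a)
(1943298 + 317533)/(1257164 + K(1032)) = (1943298 + 317533)/(1257164 + (5 + 2*1032)) = 2260831/(1257164 + (5 + 2064)) = 2260831/(1257164 + 2069) = 2260831/1259233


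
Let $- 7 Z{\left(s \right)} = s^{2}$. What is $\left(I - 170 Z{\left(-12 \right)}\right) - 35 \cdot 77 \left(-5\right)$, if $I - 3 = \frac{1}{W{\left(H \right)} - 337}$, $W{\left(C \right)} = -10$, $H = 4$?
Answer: $\frac{41232615}{2429} \approx 16975.0$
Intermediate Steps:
$Z{\left(s \right)} = - \frac{s^{2}}{7}$
$I = \frac{1040}{347}$ ($I = 3 + \frac{1}{-10 - 337} = 3 + \frac{1}{-347} = 3 - \frac{1}{347} = \frac{1040}{347} \approx 2.9971$)
$\left(I - 170 Z{\left(-12 \right)}\right) - 35 \cdot 77 \left(-5\right) = \left(\frac{1040}{347} - 170 \left(- \frac{\left(-12\right)^{2}}{7}\right)\right) - 35 \cdot 77 \left(-5\right) = \left(\frac{1040}{347} - 170 \left(\left(- \frac{1}{7}\right) 144\right)\right) - 2695 \left(-5\right) = \left(\frac{1040}{347} - - \frac{24480}{7}\right) - -13475 = \left(\frac{1040}{347} + \frac{24480}{7}\right) + 13475 = \frac{8501840}{2429} + 13475 = \frac{41232615}{2429}$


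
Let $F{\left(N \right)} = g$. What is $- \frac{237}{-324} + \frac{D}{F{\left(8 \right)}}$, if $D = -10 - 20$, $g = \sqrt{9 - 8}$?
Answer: $- \frac{3161}{108} \approx -29.269$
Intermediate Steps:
$g = 1$ ($g = \sqrt{1} = 1$)
$F{\left(N \right)} = 1$
$D = -30$ ($D = -10 - 20 = -30$)
$- \frac{237}{-324} + \frac{D}{F{\left(8 \right)}} = - \frac{237}{-324} - \frac{30}{1} = \left(-237\right) \left(- \frac{1}{324}\right) - 30 = \frac{79}{108} - 30 = - \frac{3161}{108}$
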